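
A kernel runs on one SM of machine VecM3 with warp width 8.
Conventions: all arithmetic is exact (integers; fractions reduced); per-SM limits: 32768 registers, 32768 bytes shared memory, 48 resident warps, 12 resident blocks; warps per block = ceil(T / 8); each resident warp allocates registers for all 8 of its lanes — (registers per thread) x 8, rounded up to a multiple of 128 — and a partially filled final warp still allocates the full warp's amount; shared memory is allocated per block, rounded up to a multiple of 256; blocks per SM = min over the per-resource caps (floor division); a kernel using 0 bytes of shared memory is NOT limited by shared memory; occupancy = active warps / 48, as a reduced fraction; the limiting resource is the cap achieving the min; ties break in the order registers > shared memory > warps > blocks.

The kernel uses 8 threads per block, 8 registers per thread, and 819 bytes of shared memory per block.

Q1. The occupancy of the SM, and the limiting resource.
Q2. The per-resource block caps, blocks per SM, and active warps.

Answer: occupancy 1/4, limited by blocks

registers: 256 blocks
shared memory: 32 blocks
warps: 48 blocks
blocks: 12 blocks

Answer: 12 blocks, 12 active warps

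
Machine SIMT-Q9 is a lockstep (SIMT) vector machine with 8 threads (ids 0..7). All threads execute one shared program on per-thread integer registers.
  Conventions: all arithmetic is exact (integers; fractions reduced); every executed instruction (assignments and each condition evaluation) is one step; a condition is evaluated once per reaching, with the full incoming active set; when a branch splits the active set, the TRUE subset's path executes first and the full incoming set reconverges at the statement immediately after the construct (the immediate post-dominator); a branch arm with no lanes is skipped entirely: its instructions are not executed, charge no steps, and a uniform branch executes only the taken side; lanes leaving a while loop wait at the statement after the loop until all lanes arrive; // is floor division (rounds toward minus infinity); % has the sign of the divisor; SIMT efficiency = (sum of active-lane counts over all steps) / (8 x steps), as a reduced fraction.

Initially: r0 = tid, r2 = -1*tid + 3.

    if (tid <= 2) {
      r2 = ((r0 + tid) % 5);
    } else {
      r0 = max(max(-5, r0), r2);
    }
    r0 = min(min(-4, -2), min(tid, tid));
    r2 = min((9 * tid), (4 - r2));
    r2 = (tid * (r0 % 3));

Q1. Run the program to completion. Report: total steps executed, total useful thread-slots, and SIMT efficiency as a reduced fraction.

Answer: 6 steps, 40 useful, 5/6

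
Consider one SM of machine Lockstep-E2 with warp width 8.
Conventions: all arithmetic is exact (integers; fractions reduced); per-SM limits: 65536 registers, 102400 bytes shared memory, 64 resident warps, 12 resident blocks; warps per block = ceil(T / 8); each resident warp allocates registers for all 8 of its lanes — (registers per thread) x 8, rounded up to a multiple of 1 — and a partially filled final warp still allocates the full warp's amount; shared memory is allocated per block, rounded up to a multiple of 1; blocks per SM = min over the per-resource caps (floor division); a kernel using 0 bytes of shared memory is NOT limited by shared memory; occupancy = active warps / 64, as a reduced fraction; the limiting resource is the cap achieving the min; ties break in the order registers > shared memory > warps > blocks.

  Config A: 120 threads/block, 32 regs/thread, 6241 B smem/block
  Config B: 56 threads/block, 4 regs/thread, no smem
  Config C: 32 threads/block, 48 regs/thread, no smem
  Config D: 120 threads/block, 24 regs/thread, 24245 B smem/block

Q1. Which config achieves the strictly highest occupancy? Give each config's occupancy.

occupancies: A 15/16, B 63/64, C 3/4, D 15/16

Answer: B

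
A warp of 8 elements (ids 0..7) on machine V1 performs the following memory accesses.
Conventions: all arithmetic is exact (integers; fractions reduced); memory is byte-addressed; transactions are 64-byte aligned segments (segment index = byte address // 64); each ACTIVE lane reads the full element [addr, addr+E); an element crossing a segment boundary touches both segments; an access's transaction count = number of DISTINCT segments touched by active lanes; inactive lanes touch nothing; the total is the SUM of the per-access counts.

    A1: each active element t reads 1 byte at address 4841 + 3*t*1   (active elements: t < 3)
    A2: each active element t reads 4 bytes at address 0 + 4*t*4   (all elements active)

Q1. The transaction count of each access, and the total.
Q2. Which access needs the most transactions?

A1: 1 transaction
A2: 2 transactions

Answer: 1,2; total 3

Answer: A2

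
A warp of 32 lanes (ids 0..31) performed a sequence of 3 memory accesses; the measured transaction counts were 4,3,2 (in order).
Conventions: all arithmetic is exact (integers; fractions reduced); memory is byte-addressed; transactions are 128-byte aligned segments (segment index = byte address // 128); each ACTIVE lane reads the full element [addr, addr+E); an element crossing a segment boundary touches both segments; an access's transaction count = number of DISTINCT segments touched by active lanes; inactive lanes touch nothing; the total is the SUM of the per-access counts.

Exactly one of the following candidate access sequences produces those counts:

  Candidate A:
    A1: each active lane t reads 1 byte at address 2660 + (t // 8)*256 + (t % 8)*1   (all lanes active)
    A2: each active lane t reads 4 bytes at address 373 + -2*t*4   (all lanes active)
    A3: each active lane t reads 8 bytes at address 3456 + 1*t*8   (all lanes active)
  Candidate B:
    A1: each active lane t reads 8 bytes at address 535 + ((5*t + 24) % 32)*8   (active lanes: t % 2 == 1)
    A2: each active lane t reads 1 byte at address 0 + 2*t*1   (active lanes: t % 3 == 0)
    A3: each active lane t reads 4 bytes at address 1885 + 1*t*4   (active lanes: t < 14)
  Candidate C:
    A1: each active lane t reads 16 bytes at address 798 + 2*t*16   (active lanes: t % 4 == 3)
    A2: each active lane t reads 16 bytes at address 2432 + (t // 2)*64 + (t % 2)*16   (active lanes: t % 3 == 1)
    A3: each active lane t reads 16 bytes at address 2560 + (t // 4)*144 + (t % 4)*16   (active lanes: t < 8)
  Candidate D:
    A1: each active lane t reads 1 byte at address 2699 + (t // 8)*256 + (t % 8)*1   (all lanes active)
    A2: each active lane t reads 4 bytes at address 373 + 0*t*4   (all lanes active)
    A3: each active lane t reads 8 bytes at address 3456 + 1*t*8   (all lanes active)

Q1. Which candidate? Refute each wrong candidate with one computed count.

B: A1 gives 3 transactions, not 4
C: A1 gives 9 transactions, not 4
D: A2 gives 1 transaction, not 3
A: all counts match (4,3,2)

Answer: A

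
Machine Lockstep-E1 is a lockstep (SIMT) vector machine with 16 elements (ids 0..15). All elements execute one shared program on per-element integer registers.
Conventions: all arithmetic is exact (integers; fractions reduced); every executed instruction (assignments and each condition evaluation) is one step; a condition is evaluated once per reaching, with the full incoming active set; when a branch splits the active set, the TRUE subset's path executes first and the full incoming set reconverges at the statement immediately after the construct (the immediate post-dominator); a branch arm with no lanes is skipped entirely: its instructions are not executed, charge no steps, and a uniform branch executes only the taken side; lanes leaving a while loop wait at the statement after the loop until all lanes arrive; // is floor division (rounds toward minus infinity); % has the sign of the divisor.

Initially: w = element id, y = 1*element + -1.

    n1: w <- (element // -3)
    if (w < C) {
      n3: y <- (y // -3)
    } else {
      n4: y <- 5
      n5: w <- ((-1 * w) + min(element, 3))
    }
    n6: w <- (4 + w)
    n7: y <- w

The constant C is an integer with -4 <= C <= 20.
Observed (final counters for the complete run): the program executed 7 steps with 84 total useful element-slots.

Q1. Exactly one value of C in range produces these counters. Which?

Answer: C = -1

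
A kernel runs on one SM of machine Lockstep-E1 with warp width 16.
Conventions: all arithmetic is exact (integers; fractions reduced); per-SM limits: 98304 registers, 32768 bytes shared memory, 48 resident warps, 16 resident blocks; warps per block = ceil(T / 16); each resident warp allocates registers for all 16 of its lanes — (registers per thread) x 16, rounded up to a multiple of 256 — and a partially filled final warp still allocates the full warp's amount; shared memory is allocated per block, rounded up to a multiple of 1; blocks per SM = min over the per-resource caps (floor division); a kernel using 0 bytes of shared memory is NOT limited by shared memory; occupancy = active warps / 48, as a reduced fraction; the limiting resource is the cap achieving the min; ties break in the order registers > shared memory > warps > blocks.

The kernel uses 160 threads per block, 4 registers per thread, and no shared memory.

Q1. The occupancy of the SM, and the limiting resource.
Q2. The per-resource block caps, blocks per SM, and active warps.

Answer: occupancy 5/6, limited by warps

registers: 38 blocks
shared memory: no limit (kernel uses none)
warps: 4 blocks
blocks: 16 blocks

Answer: 4 blocks, 40 active warps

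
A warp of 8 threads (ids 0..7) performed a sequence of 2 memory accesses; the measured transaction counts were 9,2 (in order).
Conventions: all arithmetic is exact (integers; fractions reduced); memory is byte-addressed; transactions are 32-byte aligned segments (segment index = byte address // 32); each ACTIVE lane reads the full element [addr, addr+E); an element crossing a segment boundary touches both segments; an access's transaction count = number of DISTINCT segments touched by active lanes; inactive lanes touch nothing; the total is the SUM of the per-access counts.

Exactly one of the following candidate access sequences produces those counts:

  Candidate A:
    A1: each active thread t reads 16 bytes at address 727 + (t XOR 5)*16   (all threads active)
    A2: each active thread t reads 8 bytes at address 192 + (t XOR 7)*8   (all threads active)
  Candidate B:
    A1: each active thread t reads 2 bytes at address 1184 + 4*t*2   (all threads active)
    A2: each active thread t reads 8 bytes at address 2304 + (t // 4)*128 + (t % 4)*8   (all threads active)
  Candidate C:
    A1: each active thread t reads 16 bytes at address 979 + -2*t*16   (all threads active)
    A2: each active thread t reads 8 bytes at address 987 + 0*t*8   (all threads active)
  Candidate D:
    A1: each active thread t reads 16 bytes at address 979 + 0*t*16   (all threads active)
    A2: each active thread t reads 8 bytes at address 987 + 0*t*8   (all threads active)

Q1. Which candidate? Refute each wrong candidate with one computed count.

A: A1 gives 5 transactions, not 9
B: A1 gives 2 transactions, not 9
D: A1 gives 2 transactions, not 9
C: all counts match (9,2)

Answer: C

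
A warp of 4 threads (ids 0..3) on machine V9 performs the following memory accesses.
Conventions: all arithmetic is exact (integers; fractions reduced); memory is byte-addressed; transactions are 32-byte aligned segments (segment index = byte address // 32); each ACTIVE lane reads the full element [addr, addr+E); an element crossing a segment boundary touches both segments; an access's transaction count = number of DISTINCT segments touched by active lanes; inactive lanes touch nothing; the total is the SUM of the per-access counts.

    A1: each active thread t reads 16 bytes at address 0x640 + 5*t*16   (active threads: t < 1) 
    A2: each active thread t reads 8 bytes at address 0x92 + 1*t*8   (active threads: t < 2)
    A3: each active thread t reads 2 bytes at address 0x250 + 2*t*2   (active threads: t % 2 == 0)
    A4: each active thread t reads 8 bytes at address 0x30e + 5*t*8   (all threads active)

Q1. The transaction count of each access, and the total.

A1: 1 transaction
A2: 2 transactions
A3: 1 transaction
A4: 5 transactions

Answer: 1,2,1,5; total 9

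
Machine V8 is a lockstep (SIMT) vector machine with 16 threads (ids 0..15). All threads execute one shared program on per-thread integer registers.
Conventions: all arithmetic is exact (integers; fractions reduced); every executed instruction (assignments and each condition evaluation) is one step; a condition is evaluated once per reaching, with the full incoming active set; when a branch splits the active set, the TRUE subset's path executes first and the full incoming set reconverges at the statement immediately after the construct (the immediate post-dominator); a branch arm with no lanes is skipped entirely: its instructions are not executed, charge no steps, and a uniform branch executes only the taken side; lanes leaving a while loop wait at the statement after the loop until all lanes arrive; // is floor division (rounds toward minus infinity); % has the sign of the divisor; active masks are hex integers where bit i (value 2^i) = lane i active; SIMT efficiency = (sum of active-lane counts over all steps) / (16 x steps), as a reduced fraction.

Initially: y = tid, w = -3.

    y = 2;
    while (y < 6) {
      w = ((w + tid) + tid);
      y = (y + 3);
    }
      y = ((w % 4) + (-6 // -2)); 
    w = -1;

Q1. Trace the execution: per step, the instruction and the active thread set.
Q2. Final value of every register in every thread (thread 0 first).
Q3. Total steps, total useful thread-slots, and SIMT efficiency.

step 0: y <- 2                       0xffff
step 1: eval (y < 6)                 0xffff
step 2: w <- ((w + tid) + tid)       0xffff
step 3: y <- (y + 3)                 0xffff
step 4: eval (y < 6)                 0xffff
step 5: w <- ((w + tid) + tid)       0xffff
step 6: y <- (y + 3)                 0xffff
step 7: eval (y < 6)                 0xffff
step 8: y <- ((w % 4) + (-6 // -2))  0xffff
step 9: w <- -1                      0xffff

Answer: 10 steps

y: 4,4,4,4,4,4,4,4,4,4,4,4,4,4,4,4
w: -1,-1,-1,-1,-1,-1,-1,-1,-1,-1,-1,-1,-1,-1,-1,-1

steps = 10; useful = 160; efficiency = 160/160 = 1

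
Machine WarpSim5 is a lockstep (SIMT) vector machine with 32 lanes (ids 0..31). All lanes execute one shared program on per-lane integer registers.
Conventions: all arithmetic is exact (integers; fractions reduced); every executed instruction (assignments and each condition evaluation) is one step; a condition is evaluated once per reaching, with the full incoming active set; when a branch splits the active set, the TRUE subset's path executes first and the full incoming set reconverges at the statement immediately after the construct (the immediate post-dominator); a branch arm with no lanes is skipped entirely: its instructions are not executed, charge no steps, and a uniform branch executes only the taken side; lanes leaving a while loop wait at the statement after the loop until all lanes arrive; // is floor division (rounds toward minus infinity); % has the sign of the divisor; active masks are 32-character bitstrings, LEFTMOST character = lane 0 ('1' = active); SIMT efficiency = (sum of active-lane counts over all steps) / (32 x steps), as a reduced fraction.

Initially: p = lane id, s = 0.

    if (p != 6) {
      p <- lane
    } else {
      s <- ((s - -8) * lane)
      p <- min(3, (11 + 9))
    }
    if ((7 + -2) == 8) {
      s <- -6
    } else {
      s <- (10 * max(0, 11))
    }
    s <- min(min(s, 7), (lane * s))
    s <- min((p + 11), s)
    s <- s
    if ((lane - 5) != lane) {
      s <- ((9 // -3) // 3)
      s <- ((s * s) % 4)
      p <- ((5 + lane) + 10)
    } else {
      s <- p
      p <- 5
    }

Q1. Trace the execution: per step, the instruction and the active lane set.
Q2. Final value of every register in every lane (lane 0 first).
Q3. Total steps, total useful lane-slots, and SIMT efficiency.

step 0: eval (p != 6)                11111111111111111111111111111111
step 1: p <- lane                    11111101111111111111111111111111
step 2: s <- ((s - -8) * lane)       00000010000000000000000000000000
step 3: p <- min(3, (11 + 9))        00000010000000000000000000000000
step 4: eval ((7 + -2) == 8)         11111111111111111111111111111111
step 5: s <- (10 * max(0, 11))       11111111111111111111111111111111
step 6: s <- min(min(s, 7), (lane * s)) 11111111111111111111111111111111
step 7: s <- min((p + 11), s)        11111111111111111111111111111111
step 8: s <- s                       11111111111111111111111111111111
step 9: eval ((lane - 5) != lane)    11111111111111111111111111111111
step 10: s <- ((9 // -3) // 3)        11111111111111111111111111111111
step 11: s <- ((s * s) % 4)           11111111111111111111111111111111
step 12: p <- ((5 + lane) + 10)       11111111111111111111111111111111

Answer: 13 steps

p: 15,16,17,18,19,20,21,22,23,24,25,26,27,28,29,30,31,32,33,34,35,36,37,38,39,40,41,42,43,44,45,46
s: 1,1,1,1,1,1,1,1,1,1,1,1,1,1,1,1,1,1,1,1,1,1,1,1,1,1,1,1,1,1,1,1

steps = 13; useful = 353; efficiency = 353/416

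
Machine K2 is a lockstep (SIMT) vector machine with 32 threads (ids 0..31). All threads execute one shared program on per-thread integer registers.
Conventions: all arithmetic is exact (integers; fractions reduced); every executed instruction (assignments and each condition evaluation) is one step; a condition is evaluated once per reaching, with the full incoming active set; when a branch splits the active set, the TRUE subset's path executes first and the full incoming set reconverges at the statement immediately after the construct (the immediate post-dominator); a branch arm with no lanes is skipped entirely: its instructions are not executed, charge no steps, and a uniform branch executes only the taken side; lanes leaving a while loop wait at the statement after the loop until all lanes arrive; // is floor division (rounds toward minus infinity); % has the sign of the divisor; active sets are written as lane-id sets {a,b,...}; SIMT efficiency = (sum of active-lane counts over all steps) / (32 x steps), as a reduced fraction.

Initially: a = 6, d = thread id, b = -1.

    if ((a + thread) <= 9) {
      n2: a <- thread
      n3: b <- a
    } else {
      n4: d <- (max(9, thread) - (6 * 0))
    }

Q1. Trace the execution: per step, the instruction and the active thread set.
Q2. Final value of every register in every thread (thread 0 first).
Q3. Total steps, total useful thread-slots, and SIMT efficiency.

step 0: eval ((a + thread) <= 9)     {0,1,2,3,4,5,6,7,8,9,10,11,12,13,14,15,16,17,18,19,20,21,22,23,24,25,26,27,28,29,30,31}
step 1: a <- thread                  {0,1,2,3}
step 2: b <- a                       {0,1,2,3}
step 3: d <- (max(9, thread) - (6 * 0)) {4,5,6,7,8,9,10,11,12,13,14,15,16,17,18,19,20,21,22,23,24,25,26,27,28,29,30,31}

Answer: 4 steps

a: 0,1,2,3,6,6,6,6,6,6,6,6,6,6,6,6,6,6,6,6,6,6,6,6,6,6,6,6,6,6,6,6
d: 0,1,2,3,9,9,9,9,9,9,10,11,12,13,14,15,16,17,18,19,20,21,22,23,24,25,26,27,28,29,30,31
b: 0,1,2,3,-1,-1,-1,-1,-1,-1,-1,-1,-1,-1,-1,-1,-1,-1,-1,-1,-1,-1,-1,-1,-1,-1,-1,-1,-1,-1,-1,-1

steps = 4; useful = 68; efficiency = 68/128 = 17/32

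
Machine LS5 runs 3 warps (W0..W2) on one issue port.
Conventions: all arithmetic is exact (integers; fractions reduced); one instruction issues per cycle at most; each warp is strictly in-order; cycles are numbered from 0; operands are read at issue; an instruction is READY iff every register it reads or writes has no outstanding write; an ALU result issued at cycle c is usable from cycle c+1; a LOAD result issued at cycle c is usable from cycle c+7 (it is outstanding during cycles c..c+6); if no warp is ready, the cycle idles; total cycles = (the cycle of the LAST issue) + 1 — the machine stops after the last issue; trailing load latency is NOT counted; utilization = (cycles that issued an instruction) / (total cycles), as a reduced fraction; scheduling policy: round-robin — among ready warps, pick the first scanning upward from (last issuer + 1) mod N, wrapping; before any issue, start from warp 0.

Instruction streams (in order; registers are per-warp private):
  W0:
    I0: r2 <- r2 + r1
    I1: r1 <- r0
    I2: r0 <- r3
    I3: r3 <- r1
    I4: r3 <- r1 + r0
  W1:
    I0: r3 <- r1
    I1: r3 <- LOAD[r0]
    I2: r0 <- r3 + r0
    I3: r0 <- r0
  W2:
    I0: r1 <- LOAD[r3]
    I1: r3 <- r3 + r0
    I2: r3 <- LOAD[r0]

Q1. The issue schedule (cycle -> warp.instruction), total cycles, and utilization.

cycle 0: W0.I0
cycle 1: W1.I0
cycle 2: W2.I0
cycle 3: W0.I1
cycle 4: W1.I1
cycle 5: W2.I1
cycle 6: W0.I2
cycle 7: W2.I2
cycle 8: W0.I3
cycle 9: W0.I4
cycle 10: idle
cycle 11: W1.I2
cycle 12: W1.I3

Answer: 13 cycles, utilization 12/13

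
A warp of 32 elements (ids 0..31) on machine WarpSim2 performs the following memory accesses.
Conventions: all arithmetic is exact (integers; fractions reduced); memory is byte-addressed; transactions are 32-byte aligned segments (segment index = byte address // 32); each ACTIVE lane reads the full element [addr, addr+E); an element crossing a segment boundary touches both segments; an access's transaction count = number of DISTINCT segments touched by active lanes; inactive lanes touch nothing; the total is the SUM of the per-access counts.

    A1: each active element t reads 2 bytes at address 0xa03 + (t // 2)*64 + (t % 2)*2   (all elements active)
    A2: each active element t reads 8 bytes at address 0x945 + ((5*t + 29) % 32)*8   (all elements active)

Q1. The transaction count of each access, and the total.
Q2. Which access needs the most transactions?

A1: 16 transactions
A2: 9 transactions

Answer: 16,9; total 25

Answer: A1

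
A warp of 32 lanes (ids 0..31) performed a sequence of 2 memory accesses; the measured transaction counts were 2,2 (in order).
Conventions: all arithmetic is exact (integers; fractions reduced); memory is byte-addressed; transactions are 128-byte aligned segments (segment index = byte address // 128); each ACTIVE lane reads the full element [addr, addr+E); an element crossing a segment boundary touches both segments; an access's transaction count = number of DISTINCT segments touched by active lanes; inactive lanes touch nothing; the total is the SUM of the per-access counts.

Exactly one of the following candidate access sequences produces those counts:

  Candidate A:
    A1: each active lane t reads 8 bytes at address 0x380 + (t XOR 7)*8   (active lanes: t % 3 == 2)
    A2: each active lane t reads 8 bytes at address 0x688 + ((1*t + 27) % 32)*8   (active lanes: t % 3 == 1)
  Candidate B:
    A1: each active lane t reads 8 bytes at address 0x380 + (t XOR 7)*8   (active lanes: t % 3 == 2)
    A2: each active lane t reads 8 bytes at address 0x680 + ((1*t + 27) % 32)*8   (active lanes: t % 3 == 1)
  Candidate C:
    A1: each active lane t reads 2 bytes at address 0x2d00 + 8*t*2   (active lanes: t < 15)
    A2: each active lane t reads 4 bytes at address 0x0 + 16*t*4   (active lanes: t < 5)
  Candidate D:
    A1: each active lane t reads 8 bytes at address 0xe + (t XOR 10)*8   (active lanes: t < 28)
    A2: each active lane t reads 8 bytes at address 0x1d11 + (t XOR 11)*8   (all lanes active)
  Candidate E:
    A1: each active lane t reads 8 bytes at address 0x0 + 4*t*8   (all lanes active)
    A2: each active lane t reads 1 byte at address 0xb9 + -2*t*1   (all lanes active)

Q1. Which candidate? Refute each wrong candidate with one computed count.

A: A2 gives 3 transactions, not 2
C: A2 gives 3 transactions, not 2
D: A1 gives 3 transactions, not 2
E: A1 gives 8 transactions, not 2
B: all counts match (2,2)

Answer: B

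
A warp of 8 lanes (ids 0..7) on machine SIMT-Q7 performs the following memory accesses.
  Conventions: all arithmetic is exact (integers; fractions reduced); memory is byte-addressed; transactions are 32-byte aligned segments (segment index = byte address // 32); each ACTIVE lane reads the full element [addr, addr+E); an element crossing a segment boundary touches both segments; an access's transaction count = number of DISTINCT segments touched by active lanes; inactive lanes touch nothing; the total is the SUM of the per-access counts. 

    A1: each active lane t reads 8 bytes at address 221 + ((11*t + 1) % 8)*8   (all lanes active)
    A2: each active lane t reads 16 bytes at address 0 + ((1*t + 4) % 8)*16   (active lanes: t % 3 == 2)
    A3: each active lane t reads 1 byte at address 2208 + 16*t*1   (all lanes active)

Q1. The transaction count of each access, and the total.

A1: 3 transactions
A2: 2 transactions
A3: 4 transactions

Answer: 3,2,4; total 9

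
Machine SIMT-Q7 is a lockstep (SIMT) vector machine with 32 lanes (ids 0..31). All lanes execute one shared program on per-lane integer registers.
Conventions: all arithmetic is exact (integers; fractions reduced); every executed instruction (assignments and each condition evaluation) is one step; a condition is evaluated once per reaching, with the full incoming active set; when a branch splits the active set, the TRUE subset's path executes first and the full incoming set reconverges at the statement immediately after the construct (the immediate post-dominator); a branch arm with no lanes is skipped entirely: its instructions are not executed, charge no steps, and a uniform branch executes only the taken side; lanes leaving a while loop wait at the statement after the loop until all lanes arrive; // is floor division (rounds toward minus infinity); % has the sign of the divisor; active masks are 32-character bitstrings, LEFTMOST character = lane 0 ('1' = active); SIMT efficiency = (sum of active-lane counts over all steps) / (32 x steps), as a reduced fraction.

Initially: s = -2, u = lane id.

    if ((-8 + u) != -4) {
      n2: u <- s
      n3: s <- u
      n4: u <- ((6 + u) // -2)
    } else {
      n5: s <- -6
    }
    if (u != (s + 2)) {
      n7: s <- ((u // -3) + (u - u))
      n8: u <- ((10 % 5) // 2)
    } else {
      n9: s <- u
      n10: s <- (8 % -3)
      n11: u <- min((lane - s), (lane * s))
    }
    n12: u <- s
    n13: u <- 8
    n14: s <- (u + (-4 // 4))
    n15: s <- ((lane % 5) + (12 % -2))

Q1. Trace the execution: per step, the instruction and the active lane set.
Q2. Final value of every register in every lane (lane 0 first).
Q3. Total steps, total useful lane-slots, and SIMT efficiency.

step 0: eval ((-8 + u) != -4)        11111111111111111111111111111111
step 1: u <- s                       11110111111111111111111111111111
step 2: s <- u                       11110111111111111111111111111111
step 3: u <- ((6 + u) // -2)         11110111111111111111111111111111
step 4: s <- -6                      00001000000000000000000000000000
step 5: eval (u != (s + 2))          11111111111111111111111111111111
step 6: s <- ((u // -3) + (u - u))   11111111111111111111111111111111
step 7: u <- ((10 % 5) // 2)         11111111111111111111111111111111
step 8: u <- s                       11111111111111111111111111111111
step 9: u <- 8                       11111111111111111111111111111111
step 10: s <- (u + (-4 // 4))         11111111111111111111111111111111
step 11: s <- ((lane % 5) + (12 % -2)) 11111111111111111111111111111111

Answer: 12 steps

s: 0,1,2,3,4,0,1,2,3,4,0,1,2,3,4,0,1,2,3,4,0,1,2,3,4,0,1,2,3,4,0,1
u: 8,8,8,8,8,8,8,8,8,8,8,8,8,8,8,8,8,8,8,8,8,8,8,8,8,8,8,8,8,8,8,8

steps = 12; useful = 350; efficiency = 350/384 = 175/192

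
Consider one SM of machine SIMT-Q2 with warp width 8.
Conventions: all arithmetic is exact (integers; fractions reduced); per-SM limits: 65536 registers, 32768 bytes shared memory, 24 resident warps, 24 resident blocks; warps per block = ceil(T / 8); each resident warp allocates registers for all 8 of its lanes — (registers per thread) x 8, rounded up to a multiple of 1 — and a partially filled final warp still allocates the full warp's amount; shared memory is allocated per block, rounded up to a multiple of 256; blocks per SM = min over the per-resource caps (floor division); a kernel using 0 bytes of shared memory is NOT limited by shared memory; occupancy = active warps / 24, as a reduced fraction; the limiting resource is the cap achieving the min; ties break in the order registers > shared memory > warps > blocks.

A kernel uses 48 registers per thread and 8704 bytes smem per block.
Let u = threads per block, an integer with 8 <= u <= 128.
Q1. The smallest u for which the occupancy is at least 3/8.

Answer: u = 17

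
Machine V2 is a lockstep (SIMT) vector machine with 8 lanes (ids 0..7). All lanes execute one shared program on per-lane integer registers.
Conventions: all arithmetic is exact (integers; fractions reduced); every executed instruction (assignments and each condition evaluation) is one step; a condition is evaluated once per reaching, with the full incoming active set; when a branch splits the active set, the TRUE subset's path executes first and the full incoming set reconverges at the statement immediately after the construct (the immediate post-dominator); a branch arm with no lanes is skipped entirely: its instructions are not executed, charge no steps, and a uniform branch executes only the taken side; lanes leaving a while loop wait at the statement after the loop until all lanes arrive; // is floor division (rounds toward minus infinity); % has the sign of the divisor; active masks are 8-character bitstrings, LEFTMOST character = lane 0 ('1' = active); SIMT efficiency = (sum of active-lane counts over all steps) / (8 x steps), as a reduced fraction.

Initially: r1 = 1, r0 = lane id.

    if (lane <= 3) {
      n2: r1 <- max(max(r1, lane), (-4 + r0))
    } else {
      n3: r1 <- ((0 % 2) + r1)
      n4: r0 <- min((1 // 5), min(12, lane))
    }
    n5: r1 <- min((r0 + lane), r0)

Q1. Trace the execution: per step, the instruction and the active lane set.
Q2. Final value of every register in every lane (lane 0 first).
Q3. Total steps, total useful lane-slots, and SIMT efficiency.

step 0: eval (lane <= 3)             11111111
step 1: r1 <- max(max(r1, lane), (-4 + r0)) 11110000
step 2: r1 <- ((0 % 2) + r1)         00001111
step 3: r0 <- min((1 // 5), min(12, lane)) 00001111
step 4: r1 <- min((r0 + lane), r0)   11111111

Answer: 5 steps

r1: 0,1,2,3,0,0,0,0
r0: 0,1,2,3,0,0,0,0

steps = 5; useful = 28; efficiency = 28/40 = 7/10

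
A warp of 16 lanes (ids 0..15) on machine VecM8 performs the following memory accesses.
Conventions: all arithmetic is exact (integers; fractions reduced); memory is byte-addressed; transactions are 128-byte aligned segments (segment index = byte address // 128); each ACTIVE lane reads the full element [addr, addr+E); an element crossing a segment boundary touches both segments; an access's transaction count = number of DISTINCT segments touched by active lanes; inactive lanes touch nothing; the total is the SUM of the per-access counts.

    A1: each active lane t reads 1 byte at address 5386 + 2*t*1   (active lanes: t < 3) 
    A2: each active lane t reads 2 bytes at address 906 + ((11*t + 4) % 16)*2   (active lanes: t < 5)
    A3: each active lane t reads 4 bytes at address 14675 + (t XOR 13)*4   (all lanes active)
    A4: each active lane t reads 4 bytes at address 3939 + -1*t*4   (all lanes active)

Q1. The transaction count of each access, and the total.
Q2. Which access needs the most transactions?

A1: 1 transaction
A2: 1 transaction
A3: 2 transactions
A4: 1 transaction

Answer: 1,1,2,1; total 5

Answer: A3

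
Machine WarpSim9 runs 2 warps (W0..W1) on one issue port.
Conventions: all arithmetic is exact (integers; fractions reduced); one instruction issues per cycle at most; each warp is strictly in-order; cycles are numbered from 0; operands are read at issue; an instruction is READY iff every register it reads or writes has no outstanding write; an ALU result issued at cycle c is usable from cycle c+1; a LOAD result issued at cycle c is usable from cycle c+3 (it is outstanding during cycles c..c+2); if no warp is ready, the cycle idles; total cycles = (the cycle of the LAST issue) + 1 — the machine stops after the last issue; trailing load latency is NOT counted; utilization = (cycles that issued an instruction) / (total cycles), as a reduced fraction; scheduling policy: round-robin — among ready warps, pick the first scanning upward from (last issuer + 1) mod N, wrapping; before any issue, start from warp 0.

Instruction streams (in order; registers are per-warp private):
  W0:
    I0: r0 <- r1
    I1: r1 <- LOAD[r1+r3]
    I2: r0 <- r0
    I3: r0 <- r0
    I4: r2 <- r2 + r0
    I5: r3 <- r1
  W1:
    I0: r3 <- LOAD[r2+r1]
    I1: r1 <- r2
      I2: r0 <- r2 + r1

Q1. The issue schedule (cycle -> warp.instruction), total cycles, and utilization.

cycle 0: W0.I0
cycle 1: W1.I0
cycle 2: W0.I1
cycle 3: W1.I1
cycle 4: W0.I2
cycle 5: W1.I2
cycle 6: W0.I3
cycle 7: W0.I4
cycle 8: W0.I5

Answer: 9 cycles, utilization 1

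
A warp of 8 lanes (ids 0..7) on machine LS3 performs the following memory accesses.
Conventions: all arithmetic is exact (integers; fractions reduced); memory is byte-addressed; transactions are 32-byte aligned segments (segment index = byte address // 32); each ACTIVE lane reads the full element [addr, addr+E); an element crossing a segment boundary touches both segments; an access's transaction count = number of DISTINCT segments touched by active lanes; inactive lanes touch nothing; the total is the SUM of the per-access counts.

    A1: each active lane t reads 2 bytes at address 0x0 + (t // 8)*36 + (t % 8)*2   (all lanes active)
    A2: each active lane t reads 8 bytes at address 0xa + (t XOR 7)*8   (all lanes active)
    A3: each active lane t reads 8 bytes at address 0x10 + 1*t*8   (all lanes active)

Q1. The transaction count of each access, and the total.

A1: 1 transaction
A2: 3 transactions
A3: 3 transactions

Answer: 1,3,3; total 7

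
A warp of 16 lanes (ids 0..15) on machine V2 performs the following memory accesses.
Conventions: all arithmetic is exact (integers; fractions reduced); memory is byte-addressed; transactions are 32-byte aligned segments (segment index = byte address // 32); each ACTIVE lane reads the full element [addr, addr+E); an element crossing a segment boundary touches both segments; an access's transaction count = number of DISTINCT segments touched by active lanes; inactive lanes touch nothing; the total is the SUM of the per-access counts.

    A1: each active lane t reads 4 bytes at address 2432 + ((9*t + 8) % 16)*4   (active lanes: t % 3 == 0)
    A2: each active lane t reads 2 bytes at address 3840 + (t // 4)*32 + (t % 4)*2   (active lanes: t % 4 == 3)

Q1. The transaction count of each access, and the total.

A1: 2 transactions
A2: 4 transactions

Answer: 2,4; total 6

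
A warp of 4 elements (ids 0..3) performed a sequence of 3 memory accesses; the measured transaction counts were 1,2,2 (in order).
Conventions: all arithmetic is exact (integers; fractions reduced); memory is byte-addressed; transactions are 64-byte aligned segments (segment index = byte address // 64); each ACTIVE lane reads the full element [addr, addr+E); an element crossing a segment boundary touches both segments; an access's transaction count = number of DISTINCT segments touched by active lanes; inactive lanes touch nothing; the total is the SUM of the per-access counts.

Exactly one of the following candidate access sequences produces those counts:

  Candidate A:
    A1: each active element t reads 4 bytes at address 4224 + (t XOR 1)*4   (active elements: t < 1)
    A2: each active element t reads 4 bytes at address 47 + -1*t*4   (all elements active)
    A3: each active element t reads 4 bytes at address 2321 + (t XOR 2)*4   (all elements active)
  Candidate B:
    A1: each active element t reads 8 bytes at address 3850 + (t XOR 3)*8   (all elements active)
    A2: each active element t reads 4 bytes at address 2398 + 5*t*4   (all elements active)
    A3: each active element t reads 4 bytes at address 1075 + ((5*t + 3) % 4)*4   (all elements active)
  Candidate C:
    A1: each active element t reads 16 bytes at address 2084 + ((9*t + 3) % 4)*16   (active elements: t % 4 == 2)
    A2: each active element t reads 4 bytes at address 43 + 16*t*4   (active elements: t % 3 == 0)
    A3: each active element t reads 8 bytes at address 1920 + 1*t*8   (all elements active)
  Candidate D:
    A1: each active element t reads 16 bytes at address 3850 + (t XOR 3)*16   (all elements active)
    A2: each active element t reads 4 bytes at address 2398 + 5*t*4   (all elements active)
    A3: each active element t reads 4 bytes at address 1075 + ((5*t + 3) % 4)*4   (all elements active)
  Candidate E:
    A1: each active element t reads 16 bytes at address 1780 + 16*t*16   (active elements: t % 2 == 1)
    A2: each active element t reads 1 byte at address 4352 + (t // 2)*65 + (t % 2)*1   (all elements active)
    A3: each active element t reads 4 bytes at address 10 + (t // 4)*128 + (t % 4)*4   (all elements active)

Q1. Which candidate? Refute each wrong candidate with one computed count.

A: A2 gives 1 transaction, not 2
C: A1 gives 2 transactions, not 1
D: A1 gives 2 transactions, not 1
E: A1 gives 4 transactions, not 1
B: all counts match (1,2,2)

Answer: B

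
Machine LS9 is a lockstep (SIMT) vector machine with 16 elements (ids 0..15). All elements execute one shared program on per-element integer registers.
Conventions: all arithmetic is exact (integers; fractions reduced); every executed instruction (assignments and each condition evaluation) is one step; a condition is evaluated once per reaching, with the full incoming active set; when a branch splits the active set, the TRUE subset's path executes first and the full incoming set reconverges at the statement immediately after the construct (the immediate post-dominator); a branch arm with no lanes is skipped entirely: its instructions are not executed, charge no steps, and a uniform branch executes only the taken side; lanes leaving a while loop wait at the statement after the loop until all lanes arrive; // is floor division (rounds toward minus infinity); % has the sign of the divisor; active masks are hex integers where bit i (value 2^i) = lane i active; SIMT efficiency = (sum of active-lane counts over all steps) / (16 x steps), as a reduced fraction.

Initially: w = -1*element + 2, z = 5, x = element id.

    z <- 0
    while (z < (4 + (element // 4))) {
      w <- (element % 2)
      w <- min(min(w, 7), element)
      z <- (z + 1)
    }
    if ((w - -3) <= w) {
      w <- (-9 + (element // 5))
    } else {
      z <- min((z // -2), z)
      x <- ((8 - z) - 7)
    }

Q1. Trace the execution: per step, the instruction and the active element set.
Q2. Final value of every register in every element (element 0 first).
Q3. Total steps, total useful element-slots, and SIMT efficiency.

step 0: z <- 0                       0xffff
step 1: eval (z < (4 + (element // 4))) 0xffff
step 2: w <- (element % 2)           0xffff
step 3: w <- min(min(w, 7), element) 0xffff
step 4: z <- (z + 1)                 0xffff
step 5: eval (z < (4 + (element // 4))) 0xffff
step 6: w <- (element % 2)           0xffff
step 7: w <- min(min(w, 7), element) 0xffff
step 8: z <- (z + 1)                 0xffff
step 9: eval (z < (4 + (element // 4))) 0xffff
step 10: w <- (element % 2)           0xffff
step 11: w <- min(min(w, 7), element) 0xffff
step 12: z <- (z + 1)                 0xffff
step 13: eval (z < (4 + (element // 4))) 0xffff
step 14: w <- (element % 2)           0xffff
step 15: w <- min(min(w, 7), element) 0xffff
step 16: z <- (z + 1)                 0xffff
step 17: eval (z < (4 + (element // 4))) 0xffff
step 18: w <- (element % 2)           0xfff0
step 19: w <- min(min(w, 7), element) 0xfff0
step 20: z <- (z + 1)                 0xfff0
step 21: eval (z < (4 + (element // 4))) 0xfff0
step 22: w <- (element % 2)           0xff00
step 23: w <- min(min(w, 7), element) 0xff00
step 24: z <- (z + 1)                 0xff00
step 25: eval (z < (4 + (element // 4))) 0xff00
step 26: w <- (element % 2)           0xf000
step 27: w <- min(min(w, 7), element) 0xf000
step 28: z <- (z + 1)                 0xf000
step 29: eval (z < (4 + (element // 4))) 0xf000
step 30: eval ((w - -3) <= w)         0xffff
step 31: z <- min((z // -2), z)       0xffff
step 32: x <- ((8 - z) - 7)           0xffff

Answer: 33 steps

w: 0,1,0,1,0,1,0,1,0,1,0,1,0,1,0,1
z: -2,-2,-2,-2,-3,-3,-3,-3,-3,-3,-3,-3,-4,-4,-4,-4
x: 3,3,3,3,4,4,4,4,4,4,4,4,5,5,5,5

steps = 33; useful = 432; efficiency = 432/528 = 9/11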